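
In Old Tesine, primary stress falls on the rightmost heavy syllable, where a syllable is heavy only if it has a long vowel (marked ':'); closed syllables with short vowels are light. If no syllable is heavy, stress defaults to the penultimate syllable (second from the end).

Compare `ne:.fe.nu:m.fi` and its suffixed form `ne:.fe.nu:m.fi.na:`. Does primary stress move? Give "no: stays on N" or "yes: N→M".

Base `ne:.fe.nu:m.fi` (4 syllables):
  Weights: 1 ne: H, 2 fe L, 3 nu:m H, 4 fi L.
  Heavy syllables in the domain: 1, 3. The rightmost is syllable 3 (nu:m).
  → primary stress on syllable 3.
Suffixed `ne:.fe.nu:m.fi.na:` (5 syllables):
  Weights: 1 ne: H, 2 fe L, 3 nu:m H, 4 fi L, 5 na: H.
  Heavy syllables in the domain: 1, 3, 5. The rightmost is syllable 5 (na:).
  → primary stress on syllable 5.

yes: 3→5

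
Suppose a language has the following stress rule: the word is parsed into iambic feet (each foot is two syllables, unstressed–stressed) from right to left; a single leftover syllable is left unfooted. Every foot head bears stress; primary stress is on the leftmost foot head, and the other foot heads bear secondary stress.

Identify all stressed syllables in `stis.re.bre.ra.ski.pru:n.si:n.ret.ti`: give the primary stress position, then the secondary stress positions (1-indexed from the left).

primary 3, secondary 5, 7, 9

Parse right to left into iambic (σˈσ) feet: stis (re.ˈbre) (ra.ˈski) (pru:n.ˈsi:n) (ret.ˈti). Syllable 1 is left unfooted.
Foot heads (stressed positions): 3, 5, 7, 9.
End Rule Leftmost: primary stress on the leftmost head = syllable 3.
Secondary stress on 5, 7, 9: stis.re.ˈbre.ra.ˌski.pru:n.ˌsi:n.ret.ˌti.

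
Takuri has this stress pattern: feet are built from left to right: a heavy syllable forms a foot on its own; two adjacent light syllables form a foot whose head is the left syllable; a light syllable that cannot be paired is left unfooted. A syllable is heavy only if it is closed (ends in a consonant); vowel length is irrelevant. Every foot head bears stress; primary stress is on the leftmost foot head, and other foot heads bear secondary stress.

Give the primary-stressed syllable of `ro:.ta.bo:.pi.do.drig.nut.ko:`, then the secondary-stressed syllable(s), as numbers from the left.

primary 1, secondary 3, 6, 7

Weights: 1 ro: L, 2 ta L, 3 bo: L, 4 pi L, 5 do L, 6 drig H, 7 nut H, 8 ko: L.
Parse left to right (heavy = foot alone; LL = one foot; stranded L unfooted): (ˈro:.ta) (ˈbo:.pi) do (ˈdrig) (ˈnut) ko:.
Foot heads: 1, 3, 6, 7.
Primary stress on the leftmost head = syllable 1.
Secondary stress on 3, 6, 7: ˈro:.ta.ˌbo:.pi.do.ˌdrig.ˌnut.ko:.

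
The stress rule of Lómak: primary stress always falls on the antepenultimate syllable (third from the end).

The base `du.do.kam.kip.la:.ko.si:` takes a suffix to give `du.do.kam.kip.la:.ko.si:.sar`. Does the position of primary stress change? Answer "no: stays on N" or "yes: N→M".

Base `du.do.kam.kip.la:.ko.si:` (7 syllables):
  The word has 7 syllables; the antepenultimate syllable (third from the end) is syllable 5 (la:).
  → primary stress on syllable 5.
Suffixed `du.do.kam.kip.la:.ko.si:.sar` (8 syllables):
  The word has 8 syllables; the antepenultimate syllable (third from the end) is syllable 6 (ko).
  → primary stress on syllable 6.

yes: 5→6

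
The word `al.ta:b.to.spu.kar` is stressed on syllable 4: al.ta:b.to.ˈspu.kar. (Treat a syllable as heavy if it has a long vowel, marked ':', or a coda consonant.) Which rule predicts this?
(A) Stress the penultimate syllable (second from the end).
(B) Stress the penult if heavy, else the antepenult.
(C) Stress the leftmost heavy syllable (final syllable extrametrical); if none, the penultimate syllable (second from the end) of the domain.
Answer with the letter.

Rule A → syllable 4 ✓.
Rule B → syllable 3 (observed: 4).
Rule C → syllable 1 (observed: 4).

A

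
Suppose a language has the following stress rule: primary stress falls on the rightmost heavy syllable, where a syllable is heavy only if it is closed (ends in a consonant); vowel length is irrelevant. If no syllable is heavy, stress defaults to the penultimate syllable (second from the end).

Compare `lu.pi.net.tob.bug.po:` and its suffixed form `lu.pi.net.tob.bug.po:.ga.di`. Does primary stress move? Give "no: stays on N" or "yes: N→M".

Base `lu.pi.net.tob.bug.po:` (6 syllables):
  Weights: 1 lu L, 2 pi L, 3 net H, 4 tob H, 5 bug H, 6 po: L.
  Heavy syllables in the domain: 3, 4, 5. The rightmost is syllable 5 (bug).
  → primary stress on syllable 5.
Suffixed `lu.pi.net.tob.bug.po:.ga.di` (8 syllables):
  Weights: 1 lu L, 2 pi L, 3 net H, 4 tob H, 5 bug H, 6 po: L, 7 ga L, 8 di L.
  Heavy syllables in the domain: 3, 4, 5. The rightmost is syllable 5 (bug).
  → primary stress on syllable 5.

no: stays on 5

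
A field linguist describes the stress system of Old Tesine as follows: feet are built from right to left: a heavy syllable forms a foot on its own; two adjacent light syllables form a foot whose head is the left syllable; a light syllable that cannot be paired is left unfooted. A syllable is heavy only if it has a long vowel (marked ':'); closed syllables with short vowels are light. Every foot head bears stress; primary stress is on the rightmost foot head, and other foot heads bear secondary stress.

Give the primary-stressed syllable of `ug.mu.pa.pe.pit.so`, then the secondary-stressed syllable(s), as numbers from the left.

Weights: 1 ug L, 2 mu L, 3 pa L, 4 pe L, 5 pit L, 6 so L.
Parse right to left (heavy = foot alone; LL = one foot; stranded L unfooted): (ˈug.mu) (ˈpa.pe) (ˈpit.so).
Foot heads: 1, 3, 5.
Primary stress on the rightmost head = syllable 5.
Secondary stress on 1, 3: ˌug.mu.ˌpa.pe.ˈpit.so.

primary 5, secondary 1, 3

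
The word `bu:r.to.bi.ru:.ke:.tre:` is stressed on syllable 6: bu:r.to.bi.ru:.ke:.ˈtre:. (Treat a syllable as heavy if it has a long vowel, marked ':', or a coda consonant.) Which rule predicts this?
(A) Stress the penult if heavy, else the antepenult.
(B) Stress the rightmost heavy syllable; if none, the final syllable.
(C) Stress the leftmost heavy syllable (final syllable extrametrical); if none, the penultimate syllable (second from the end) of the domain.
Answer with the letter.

Rule A → syllable 5 (observed: 6).
Rule B → syllable 6 ✓.
Rule C → syllable 1 (observed: 6).

B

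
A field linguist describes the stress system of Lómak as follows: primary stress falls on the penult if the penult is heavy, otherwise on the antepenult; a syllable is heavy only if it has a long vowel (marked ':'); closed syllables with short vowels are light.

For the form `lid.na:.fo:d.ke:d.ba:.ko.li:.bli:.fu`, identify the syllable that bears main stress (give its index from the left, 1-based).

Weights: 7 li: H, 8 bli: H, 9 fu L.
The penult (syllable 8, bli:) is heavy, so it takes stress.
Primary stress: syllable 8 → lid.na:.fo:d.ke:d.ba:.ko.li:.ˈbli:.fu.

8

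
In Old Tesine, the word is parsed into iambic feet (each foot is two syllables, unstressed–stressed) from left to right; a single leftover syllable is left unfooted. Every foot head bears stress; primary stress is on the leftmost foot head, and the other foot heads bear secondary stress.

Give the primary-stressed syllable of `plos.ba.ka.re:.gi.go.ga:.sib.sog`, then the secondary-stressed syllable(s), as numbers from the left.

Parse left to right into iambic (σˈσ) feet: (plos.ˈba) (ka.ˈre:) (gi.ˈgo) (ga:.ˈsib) sog. Syllable 9 is left unfooted.
Foot heads (stressed positions): 2, 4, 6, 8.
End Rule Leftmost: primary stress on the leftmost head = syllable 2.
Secondary stress on 4, 6, 8: plos.ˈba.ka.ˌre:.gi.ˌgo.ga:.ˌsib.sog.

primary 2, secondary 4, 6, 8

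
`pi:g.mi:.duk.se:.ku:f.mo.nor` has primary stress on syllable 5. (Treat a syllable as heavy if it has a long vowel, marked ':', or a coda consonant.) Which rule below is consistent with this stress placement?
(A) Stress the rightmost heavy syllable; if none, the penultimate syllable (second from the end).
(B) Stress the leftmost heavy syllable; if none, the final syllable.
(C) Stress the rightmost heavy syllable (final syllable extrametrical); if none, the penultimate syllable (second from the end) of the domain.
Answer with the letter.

C

Rule A → syllable 7 (observed: 5).
Rule B → syllable 1 (observed: 5).
Rule C → syllable 5 ✓.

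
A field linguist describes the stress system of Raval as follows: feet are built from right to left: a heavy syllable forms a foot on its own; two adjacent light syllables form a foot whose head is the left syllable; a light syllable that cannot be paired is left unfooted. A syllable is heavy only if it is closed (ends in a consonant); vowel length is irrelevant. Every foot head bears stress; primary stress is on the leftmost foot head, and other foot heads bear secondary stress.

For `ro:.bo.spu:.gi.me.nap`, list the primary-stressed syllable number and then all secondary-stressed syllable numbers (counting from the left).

Weights: 1 ro: L, 2 bo L, 3 spu: L, 4 gi L, 5 me L, 6 nap H.
Parse right to left (heavy = foot alone; LL = one foot; stranded L unfooted): ro: (ˈbo.spu:) (ˈgi.me) (ˈnap).
Foot heads: 2, 4, 6.
Primary stress on the leftmost head = syllable 2.
Secondary stress on 4, 6: ro:.ˈbo.spu:.ˌgi.me.ˌnap.

primary 2, secondary 4, 6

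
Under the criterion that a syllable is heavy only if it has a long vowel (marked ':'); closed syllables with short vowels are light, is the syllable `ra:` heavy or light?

heavy

`ra:`: long vowel, open (no coda). Long vowel → heavy.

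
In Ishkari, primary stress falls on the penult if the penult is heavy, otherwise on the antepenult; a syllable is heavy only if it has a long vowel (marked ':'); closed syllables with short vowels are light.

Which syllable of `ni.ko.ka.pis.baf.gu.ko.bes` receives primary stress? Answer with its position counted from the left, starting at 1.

Weights: 6 gu L, 7 ko L, 8 bes L.
The penult (syllable 7, ko) is light, so stress falls on the antepenult (syllable 6, gu).
Primary stress: syllable 6 → ni.ko.ka.pis.baf.ˈgu.ko.bes.

6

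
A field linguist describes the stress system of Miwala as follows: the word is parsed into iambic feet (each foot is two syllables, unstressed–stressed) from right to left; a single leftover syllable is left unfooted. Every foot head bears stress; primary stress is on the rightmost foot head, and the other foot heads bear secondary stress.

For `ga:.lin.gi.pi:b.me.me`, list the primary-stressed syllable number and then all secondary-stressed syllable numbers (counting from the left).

primary 6, secondary 2, 4

Parse right to left into iambic (σˈσ) feet: (ga:.ˈlin) (gi.ˈpi:b) (me.ˈme).
Foot heads (stressed positions): 2, 4, 6.
End Rule Rightmost: primary stress on the rightmost head = syllable 6.
Secondary stress on 2, 4: ga:.ˌlin.gi.ˌpi:b.me.ˈme.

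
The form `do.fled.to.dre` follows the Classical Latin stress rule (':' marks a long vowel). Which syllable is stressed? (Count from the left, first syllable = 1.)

Classical Latin: stress the penult if heavy (long vowel or closed), else the antepenult.
Weights: 2 fled H, 3 to L, 4 dre L.
The penult (syllable 3, to) is light, so stress falls on the antepenult (syllable 2, fled).
Stress on syllable 2: do.ˈfled.to.dre.

2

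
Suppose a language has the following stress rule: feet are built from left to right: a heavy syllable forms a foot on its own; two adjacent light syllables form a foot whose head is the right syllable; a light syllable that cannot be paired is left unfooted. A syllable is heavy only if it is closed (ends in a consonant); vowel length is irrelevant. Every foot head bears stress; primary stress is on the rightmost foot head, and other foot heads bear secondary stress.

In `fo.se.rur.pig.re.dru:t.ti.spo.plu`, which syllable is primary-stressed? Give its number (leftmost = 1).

Weights: 1 fo L, 2 se L, 3 rur H, 4 pig H, 5 re L, 6 dru:t H, 7 ti L, 8 spo L, 9 plu L.
Parse left to right (heavy = foot alone; LL = one foot; stranded L unfooted): (fo.ˈse) (ˈrur) (ˈpig) re (ˈdru:t) (ti.ˈspo) plu.
Foot heads: 2, 3, 4, 6, 8.
Primary stress on the rightmost head = syllable 8.
Primary stress: syllable 8 → fo.se.rur.pig.re.dru:t.ti.ˈspo.plu.

8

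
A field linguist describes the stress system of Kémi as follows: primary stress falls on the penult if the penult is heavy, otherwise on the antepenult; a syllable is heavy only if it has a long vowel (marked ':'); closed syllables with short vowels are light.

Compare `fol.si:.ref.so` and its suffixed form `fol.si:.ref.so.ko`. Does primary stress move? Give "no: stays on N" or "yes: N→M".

Base `fol.si:.ref.so` (4 syllables):
  Weights: 2 si: H, 3 ref L, 4 so L.
  The penult (syllable 3, ref) is light, so stress falls on the antepenult (syllable 2, si:).
  → primary stress on syllable 2.
Suffixed `fol.si:.ref.so.ko` (5 syllables):
  Weights: 3 ref L, 4 so L, 5 ko L.
  The penult (syllable 4, so) is light, so stress falls on the antepenult (syllable 3, ref).
  → primary stress on syllable 3.

yes: 2→3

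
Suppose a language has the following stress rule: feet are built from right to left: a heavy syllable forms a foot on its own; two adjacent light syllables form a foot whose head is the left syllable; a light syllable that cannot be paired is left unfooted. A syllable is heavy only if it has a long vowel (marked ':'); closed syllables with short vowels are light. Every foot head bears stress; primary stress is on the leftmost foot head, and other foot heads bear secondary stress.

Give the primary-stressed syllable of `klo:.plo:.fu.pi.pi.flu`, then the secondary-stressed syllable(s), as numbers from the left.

Weights: 1 klo: H, 2 plo: H, 3 fu L, 4 pi L, 5 pi L, 6 flu L.
Parse right to left (heavy = foot alone; LL = one foot; stranded L unfooted): (ˈklo:) (ˈplo:) (ˈfu.pi) (ˈpi.flu).
Foot heads: 1, 2, 3, 5.
Primary stress on the leftmost head = syllable 1.
Secondary stress on 2, 3, 5: ˈklo:.ˌplo:.ˌfu.pi.ˌpi.flu.

primary 1, secondary 2, 3, 5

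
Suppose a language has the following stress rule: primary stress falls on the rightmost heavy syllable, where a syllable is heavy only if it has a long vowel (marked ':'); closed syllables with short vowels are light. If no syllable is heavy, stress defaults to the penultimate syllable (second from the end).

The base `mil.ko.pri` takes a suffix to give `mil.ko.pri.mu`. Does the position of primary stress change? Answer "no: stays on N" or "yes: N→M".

yes: 2→3

Base `mil.ko.pri` (3 syllables):
  Weights: 1 mil L, 2 ko L, 3 pri L.
  No heavy syllable in the domain; default to the penultimate syllable (second from the end) = syllable 2.
  → primary stress on syllable 2.
Suffixed `mil.ko.pri.mu` (4 syllables):
  Weights: 1 mil L, 2 ko L, 3 pri L, 4 mu L.
  No heavy syllable in the domain; default to the penultimate syllable (second from the end) = syllable 3.
  → primary stress on syllable 3.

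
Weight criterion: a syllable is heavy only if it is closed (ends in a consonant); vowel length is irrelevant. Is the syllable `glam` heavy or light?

`glam`: short vowel, closed (coda /m/). Closed (coda /m/) → heavy.

heavy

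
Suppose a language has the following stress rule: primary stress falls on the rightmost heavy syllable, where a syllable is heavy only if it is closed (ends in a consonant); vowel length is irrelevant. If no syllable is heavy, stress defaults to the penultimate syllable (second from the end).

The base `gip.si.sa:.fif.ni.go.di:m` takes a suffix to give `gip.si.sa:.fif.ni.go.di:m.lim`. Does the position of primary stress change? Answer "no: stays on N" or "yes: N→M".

yes: 7→8

Base `gip.si.sa:.fif.ni.go.di:m` (7 syllables):
  Weights: 1 gip H, 2 si L, 3 sa: L, 4 fif H, 5 ni L, 6 go L, 7 di:m H.
  Heavy syllables in the domain: 1, 4, 7. The rightmost is syllable 7 (di:m).
  → primary stress on syllable 7.
Suffixed `gip.si.sa:.fif.ni.go.di:m.lim` (8 syllables):
  Weights: 1 gip H, 2 si L, 3 sa: L, 4 fif H, 5 ni L, 6 go L, 7 di:m H, 8 lim H.
  Heavy syllables in the domain: 1, 4, 7, 8. The rightmost is syllable 8 (lim).
  → primary stress on syllable 8.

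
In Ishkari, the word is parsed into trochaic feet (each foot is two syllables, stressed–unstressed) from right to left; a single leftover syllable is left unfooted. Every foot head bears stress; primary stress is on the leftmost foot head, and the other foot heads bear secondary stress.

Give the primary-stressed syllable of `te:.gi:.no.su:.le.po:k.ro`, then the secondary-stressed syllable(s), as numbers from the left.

primary 2, secondary 4, 6

Parse right to left into trochaic (ˈσσ) feet: te: (ˈgi:.no) (ˈsu:.le) (ˈpo:k.ro). Syllable 1 is left unfooted.
Foot heads (stressed positions): 2, 4, 6.
End Rule Leftmost: primary stress on the leftmost head = syllable 2.
Secondary stress on 4, 6: te:.ˈgi:.no.ˌsu:.le.ˌpo:k.ro.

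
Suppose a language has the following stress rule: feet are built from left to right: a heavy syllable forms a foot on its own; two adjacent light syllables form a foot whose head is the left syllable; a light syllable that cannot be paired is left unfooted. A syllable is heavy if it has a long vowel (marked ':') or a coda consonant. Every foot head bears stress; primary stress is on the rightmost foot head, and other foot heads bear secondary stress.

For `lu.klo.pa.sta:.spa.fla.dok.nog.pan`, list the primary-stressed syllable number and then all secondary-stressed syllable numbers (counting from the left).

primary 9, secondary 1, 4, 5, 7, 8

Weights: 1 lu L, 2 klo L, 3 pa L, 4 sta: H, 5 spa L, 6 fla L, 7 dok H, 8 nog H, 9 pan H.
Parse left to right (heavy = foot alone; LL = one foot; stranded L unfooted): (ˈlu.klo) pa (ˈsta:) (ˈspa.fla) (ˈdok) (ˈnog) (ˈpan).
Foot heads: 1, 4, 5, 7, 8, 9.
Primary stress on the rightmost head = syllable 9.
Secondary stress on 1, 4, 5, 7, 8: ˌlu.klo.pa.ˌsta:.ˌspa.fla.ˌdok.ˌnog.ˈpan.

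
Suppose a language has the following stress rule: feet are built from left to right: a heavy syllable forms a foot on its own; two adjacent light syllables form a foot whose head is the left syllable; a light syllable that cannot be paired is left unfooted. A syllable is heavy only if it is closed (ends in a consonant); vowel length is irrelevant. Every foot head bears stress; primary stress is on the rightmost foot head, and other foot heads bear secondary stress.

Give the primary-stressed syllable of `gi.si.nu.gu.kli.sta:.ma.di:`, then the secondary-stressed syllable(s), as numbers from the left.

Weights: 1 gi L, 2 si L, 3 nu L, 4 gu L, 5 kli L, 6 sta: L, 7 ma L, 8 di: L.
Parse left to right (heavy = foot alone; LL = one foot; stranded L unfooted): (ˈgi.si) (ˈnu.gu) (ˈkli.sta:) (ˈma.di:).
Foot heads: 1, 3, 5, 7.
Primary stress on the rightmost head = syllable 7.
Secondary stress on 1, 3, 5: ˌgi.si.ˌnu.gu.ˌkli.sta:.ˈma.di:.

primary 7, secondary 1, 3, 5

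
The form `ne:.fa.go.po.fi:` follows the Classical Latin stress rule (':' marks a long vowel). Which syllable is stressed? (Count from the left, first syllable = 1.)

Classical Latin: stress the penult if heavy (long vowel or closed), else the antepenult.
Weights: 3 go L, 4 po L, 5 fi: H.
The penult (syllable 4, po) is light, so stress falls on the antepenult (syllable 3, go).
Stress on syllable 3: ne:.fa.ˈgo.po.fi:.

3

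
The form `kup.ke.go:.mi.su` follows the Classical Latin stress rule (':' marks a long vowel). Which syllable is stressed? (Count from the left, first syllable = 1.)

3

Classical Latin: stress the penult if heavy (long vowel or closed), else the antepenult.
Weights: 3 go: H, 4 mi L, 5 su L.
The penult (syllable 4, mi) is light, so stress falls on the antepenult (syllable 3, go:).
Stress on syllable 3: kup.ke.ˈgo:.mi.su.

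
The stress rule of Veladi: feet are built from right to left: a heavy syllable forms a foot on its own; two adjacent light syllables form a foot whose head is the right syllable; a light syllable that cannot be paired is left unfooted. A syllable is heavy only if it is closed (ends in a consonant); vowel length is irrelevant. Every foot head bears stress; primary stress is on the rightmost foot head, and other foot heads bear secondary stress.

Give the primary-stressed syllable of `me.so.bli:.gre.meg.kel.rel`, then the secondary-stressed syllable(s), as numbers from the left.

Weights: 1 me L, 2 so L, 3 bli: L, 4 gre L, 5 meg H, 6 kel H, 7 rel H.
Parse right to left (heavy = foot alone; LL = one foot; stranded L unfooted): (me.ˈso) (bli:.ˈgre) (ˈmeg) (ˈkel) (ˈrel).
Foot heads: 2, 4, 5, 6, 7.
Primary stress on the rightmost head = syllable 7.
Secondary stress on 2, 4, 5, 6: me.ˌso.bli:.ˌgre.ˌmeg.ˌkel.ˈrel.

primary 7, secondary 2, 4, 5, 6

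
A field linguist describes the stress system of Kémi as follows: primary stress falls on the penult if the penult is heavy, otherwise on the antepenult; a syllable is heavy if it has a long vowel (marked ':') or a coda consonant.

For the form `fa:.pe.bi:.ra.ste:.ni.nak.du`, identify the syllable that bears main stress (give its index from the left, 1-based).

Weights: 6 ni L, 7 nak H, 8 du L.
The penult (syllable 7, nak) is heavy, so it takes stress.
Primary stress: syllable 7 → fa:.pe.bi:.ra.ste:.ni.ˈnak.du.

7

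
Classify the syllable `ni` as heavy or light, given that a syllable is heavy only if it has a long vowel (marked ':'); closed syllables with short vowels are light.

light

`ni`: short vowel, open (no coda). Short vowel → light.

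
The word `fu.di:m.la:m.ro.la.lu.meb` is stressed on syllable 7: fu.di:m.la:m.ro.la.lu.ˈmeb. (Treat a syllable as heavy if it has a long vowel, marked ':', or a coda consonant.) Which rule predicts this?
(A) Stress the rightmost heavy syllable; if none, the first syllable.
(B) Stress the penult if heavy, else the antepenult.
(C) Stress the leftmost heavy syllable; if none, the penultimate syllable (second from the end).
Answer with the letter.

Rule A → syllable 7 ✓.
Rule B → syllable 5 (observed: 7).
Rule C → syllable 2 (observed: 7).

A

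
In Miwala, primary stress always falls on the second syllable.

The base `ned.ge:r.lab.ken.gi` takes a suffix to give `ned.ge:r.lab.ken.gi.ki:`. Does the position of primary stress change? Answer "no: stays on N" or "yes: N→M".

no: stays on 2

Base `ned.ge:r.lab.ken.gi` (5 syllables):
  The word has 5 syllables; the second syllable is syllable 2 (ge:r).
  → primary stress on syllable 2.
Suffixed `ned.ge:r.lab.ken.gi.ki:` (6 syllables):
  The word has 6 syllables; the second syllable is syllable 2 (ge:r).
  → primary stress on syllable 2.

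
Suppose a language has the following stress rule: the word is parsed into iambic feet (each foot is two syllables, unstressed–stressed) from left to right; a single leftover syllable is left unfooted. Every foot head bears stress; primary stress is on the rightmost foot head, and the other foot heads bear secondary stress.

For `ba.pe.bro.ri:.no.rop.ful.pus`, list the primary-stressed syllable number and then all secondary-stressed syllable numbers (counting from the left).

primary 8, secondary 2, 4, 6

Parse left to right into iambic (σˈσ) feet: (ba.ˈpe) (bro.ˈri:) (no.ˈrop) (ful.ˈpus).
Foot heads (stressed positions): 2, 4, 6, 8.
End Rule Rightmost: primary stress on the rightmost head = syllable 8.
Secondary stress on 2, 4, 6: ba.ˌpe.bro.ˌri:.no.ˌrop.ful.ˈpus.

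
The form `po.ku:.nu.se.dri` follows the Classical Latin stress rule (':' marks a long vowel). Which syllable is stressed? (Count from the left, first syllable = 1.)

Classical Latin: stress the penult if heavy (long vowel or closed), else the antepenult.
Weights: 3 nu L, 4 se L, 5 dri L.
The penult (syllable 4, se) is light, so stress falls on the antepenult (syllable 3, nu).
Stress on syllable 3: po.ku:.ˈnu.se.dri.

3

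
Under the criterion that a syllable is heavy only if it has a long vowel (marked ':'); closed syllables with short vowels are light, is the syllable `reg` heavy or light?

light

`reg`: short vowel, closed (coda /g/). Short vowel → light.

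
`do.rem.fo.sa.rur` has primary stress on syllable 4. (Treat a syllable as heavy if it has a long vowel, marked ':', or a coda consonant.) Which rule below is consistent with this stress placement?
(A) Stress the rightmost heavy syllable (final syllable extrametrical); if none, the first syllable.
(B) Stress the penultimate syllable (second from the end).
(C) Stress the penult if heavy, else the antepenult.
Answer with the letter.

Rule A → syllable 2 (observed: 4).
Rule B → syllable 4 ✓.
Rule C → syllable 3 (observed: 4).

B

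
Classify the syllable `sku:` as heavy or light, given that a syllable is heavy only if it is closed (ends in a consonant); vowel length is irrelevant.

`sku:`: long vowel, open (no coda). Open (no coda) → light.

light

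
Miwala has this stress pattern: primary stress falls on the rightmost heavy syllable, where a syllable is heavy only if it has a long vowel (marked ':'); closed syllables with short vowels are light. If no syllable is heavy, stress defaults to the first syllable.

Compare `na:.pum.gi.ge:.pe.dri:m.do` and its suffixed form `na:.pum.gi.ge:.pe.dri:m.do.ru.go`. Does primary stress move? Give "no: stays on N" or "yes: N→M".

Base `na:.pum.gi.ge:.pe.dri:m.do` (7 syllables):
  Weights: 1 na: H, 2 pum L, 3 gi L, 4 ge: H, 5 pe L, 6 dri:m H, 7 do L.
  Heavy syllables in the domain: 1, 4, 6. The rightmost is syllable 6 (dri:m).
  → primary stress on syllable 6.
Suffixed `na:.pum.gi.ge:.pe.dri:m.do.ru.go` (9 syllables):
  Weights: 1 na: H, 2 pum L, 3 gi L, 4 ge: H, 5 pe L, 6 dri:m H, 7 do L, 8 ru L, 9 go L.
  Heavy syllables in the domain: 1, 4, 6. The rightmost is syllable 6 (dri:m).
  → primary stress on syllable 6.

no: stays on 6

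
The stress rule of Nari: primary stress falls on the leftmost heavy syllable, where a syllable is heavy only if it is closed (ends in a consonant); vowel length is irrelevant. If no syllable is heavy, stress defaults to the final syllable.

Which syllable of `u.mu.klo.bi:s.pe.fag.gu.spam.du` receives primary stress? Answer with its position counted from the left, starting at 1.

Weights: 1 u L, 2 mu L, 3 klo L, 4 bi:s H, 5 pe L, 6 fag H, 7 gu L, 8 spam H, 9 du L.
Heavy syllables in the domain: 4, 6, 8. The leftmost is syllable 4 (bi:s).
Primary stress: syllable 4 → u.mu.klo.ˈbi:s.pe.fag.gu.spam.du.

4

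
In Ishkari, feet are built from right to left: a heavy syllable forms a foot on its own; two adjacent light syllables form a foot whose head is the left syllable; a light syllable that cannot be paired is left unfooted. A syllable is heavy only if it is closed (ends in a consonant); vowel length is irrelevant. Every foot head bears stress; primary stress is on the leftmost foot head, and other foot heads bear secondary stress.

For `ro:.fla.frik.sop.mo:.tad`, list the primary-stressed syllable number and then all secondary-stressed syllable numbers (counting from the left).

primary 1, secondary 3, 4, 6

Weights: 1 ro: L, 2 fla L, 3 frik H, 4 sop H, 5 mo: L, 6 tad H.
Parse right to left (heavy = foot alone; LL = one foot; stranded L unfooted): (ˈro:.fla) (ˈfrik) (ˈsop) mo: (ˈtad).
Foot heads: 1, 3, 4, 6.
Primary stress on the leftmost head = syllable 1.
Secondary stress on 3, 4, 6: ˈro:.fla.ˌfrik.ˌsop.mo:.ˌtad.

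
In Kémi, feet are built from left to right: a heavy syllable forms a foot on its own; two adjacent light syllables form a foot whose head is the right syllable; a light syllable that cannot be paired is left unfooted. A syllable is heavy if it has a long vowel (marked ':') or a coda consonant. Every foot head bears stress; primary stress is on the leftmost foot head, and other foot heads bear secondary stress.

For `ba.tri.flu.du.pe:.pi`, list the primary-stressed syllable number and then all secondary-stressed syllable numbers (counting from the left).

primary 2, secondary 4, 5

Weights: 1 ba L, 2 tri L, 3 flu L, 4 du L, 5 pe: H, 6 pi L.
Parse left to right (heavy = foot alone; LL = one foot; stranded L unfooted): (ba.ˈtri) (flu.ˈdu) (ˈpe:) pi.
Foot heads: 2, 4, 5.
Primary stress on the leftmost head = syllable 2.
Secondary stress on 4, 5: ba.ˈtri.flu.ˌdu.ˌpe:.pi.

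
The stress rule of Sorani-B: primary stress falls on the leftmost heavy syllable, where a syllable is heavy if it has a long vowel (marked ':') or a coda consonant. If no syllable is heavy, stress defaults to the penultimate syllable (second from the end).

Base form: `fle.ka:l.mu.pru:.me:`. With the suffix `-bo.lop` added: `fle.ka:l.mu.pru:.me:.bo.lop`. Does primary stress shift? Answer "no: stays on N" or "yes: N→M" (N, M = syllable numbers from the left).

Base `fle.ka:l.mu.pru:.me:` (5 syllables):
  Weights: 1 fle L, 2 ka:l H, 3 mu L, 4 pru: H, 5 me: H.
  Heavy syllables in the domain: 2, 4, 5. The leftmost is syllable 2 (ka:l).
  → primary stress on syllable 2.
Suffixed `fle.ka:l.mu.pru:.me:.bo.lop` (7 syllables):
  Weights: 1 fle L, 2 ka:l H, 3 mu L, 4 pru: H, 5 me: H, 6 bo L, 7 lop H.
  Heavy syllables in the domain: 2, 4, 5, 7. The leftmost is syllable 2 (ka:l).
  → primary stress on syllable 2.

no: stays on 2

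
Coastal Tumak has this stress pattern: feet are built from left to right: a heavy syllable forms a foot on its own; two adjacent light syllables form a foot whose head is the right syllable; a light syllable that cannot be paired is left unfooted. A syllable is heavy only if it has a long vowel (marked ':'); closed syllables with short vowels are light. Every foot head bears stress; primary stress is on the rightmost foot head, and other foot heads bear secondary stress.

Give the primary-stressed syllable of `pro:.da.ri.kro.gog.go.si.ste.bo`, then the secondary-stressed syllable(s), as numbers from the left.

Weights: 1 pro: H, 2 da L, 3 ri L, 4 kro L, 5 gog L, 6 go L, 7 si L, 8 ste L, 9 bo L.
Parse left to right (heavy = foot alone; LL = one foot; stranded L unfooted): (ˈpro:) (da.ˈri) (kro.ˈgog) (go.ˈsi) (ste.ˈbo).
Foot heads: 1, 3, 5, 7, 9.
Primary stress on the rightmost head = syllable 9.
Secondary stress on 1, 3, 5, 7: ˌpro:.da.ˌri.kro.ˌgog.go.ˌsi.ste.ˈbo.

primary 9, secondary 1, 3, 5, 7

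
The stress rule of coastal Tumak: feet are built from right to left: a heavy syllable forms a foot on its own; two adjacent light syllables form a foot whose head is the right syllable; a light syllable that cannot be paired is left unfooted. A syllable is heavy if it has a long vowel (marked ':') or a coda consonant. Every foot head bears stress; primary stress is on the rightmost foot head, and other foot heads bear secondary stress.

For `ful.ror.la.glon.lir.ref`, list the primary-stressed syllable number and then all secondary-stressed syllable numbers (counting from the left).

Weights: 1 ful H, 2 ror H, 3 la L, 4 glon H, 5 lir H, 6 ref H.
Parse right to left (heavy = foot alone; LL = one foot; stranded L unfooted): (ˈful) (ˈror) la (ˈglon) (ˈlir) (ˈref).
Foot heads: 1, 2, 4, 5, 6.
Primary stress on the rightmost head = syllable 6.
Secondary stress on 1, 2, 4, 5: ˌful.ˌror.la.ˌglon.ˌlir.ˈref.

primary 6, secondary 1, 2, 4, 5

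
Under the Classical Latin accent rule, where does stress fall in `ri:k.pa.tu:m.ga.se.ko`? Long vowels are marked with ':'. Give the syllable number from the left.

Classical Latin: stress the penult if heavy (long vowel or closed), else the antepenult.
Weights: 4 ga L, 5 se L, 6 ko L.
The penult (syllable 5, se) is light, so stress falls on the antepenult (syllable 4, ga).
Stress on syllable 4: ri:k.pa.tu:m.ˈga.se.ko.

4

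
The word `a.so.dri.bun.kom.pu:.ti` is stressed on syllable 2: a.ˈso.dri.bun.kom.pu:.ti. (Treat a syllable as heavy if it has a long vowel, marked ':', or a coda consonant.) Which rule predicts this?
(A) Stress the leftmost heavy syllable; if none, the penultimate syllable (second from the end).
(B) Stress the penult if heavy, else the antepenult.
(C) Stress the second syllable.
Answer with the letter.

C

Rule A → syllable 4 (observed: 2).
Rule B → syllable 6 (observed: 2).
Rule C → syllable 2 ✓.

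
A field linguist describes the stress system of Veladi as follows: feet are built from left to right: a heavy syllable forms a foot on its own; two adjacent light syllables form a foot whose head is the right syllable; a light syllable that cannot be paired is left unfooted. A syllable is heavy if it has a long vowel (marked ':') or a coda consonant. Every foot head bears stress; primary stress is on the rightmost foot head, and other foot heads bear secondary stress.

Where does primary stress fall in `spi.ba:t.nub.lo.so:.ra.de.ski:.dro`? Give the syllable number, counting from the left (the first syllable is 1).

8

Weights: 1 spi L, 2 ba:t H, 3 nub H, 4 lo L, 5 so: H, 6 ra L, 7 de L, 8 ski: H, 9 dro L.
Parse left to right (heavy = foot alone; LL = one foot; stranded L unfooted): spi (ˈba:t) (ˈnub) lo (ˈso:) (ra.ˈde) (ˈski:) dro.
Foot heads: 2, 3, 5, 7, 8.
Primary stress on the rightmost head = syllable 8.
Primary stress: syllable 8 → spi.ba:t.nub.lo.so:.ra.de.ˈski:.dro.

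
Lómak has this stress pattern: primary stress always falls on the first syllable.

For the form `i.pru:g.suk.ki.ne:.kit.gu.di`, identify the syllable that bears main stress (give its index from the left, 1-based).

1

The word has 8 syllables; the first syllable is syllable 1 (i).
Primary stress: syllable 1 → ˈi.pru:g.suk.ki.ne:.kit.gu.di.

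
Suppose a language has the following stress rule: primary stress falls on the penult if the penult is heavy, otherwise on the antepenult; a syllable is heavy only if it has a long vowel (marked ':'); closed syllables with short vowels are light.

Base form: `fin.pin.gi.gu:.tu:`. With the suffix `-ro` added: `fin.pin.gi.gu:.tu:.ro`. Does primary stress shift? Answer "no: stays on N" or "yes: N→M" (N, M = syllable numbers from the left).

Base `fin.pin.gi.gu:.tu:` (5 syllables):
  Weights: 3 gi L, 4 gu: H, 5 tu: H.
  The penult (syllable 4, gu:) is heavy, so it takes stress.
  → primary stress on syllable 4.
Suffixed `fin.pin.gi.gu:.tu:.ro` (6 syllables):
  Weights: 4 gu: H, 5 tu: H, 6 ro L.
  The penult (syllable 5, tu:) is heavy, so it takes stress.
  → primary stress on syllable 5.

yes: 4→5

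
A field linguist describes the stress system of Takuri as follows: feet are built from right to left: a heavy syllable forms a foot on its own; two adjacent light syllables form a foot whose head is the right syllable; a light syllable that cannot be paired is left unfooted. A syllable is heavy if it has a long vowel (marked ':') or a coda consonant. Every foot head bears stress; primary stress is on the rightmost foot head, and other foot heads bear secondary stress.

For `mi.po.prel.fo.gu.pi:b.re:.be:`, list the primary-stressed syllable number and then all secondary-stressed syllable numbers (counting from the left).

primary 8, secondary 2, 3, 5, 6, 7

Weights: 1 mi L, 2 po L, 3 prel H, 4 fo L, 5 gu L, 6 pi:b H, 7 re: H, 8 be: H.
Parse right to left (heavy = foot alone; LL = one foot; stranded L unfooted): (mi.ˈpo) (ˈprel) (fo.ˈgu) (ˈpi:b) (ˈre:) (ˈbe:).
Foot heads: 2, 3, 5, 6, 7, 8.
Primary stress on the rightmost head = syllable 8.
Secondary stress on 2, 3, 5, 6, 7: mi.ˌpo.ˌprel.fo.ˌgu.ˌpi:b.ˌre:.ˈbe:.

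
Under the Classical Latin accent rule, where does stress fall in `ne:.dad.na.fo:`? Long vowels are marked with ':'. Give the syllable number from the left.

2

Classical Latin: stress the penult if heavy (long vowel or closed), else the antepenult.
Weights: 2 dad H, 3 na L, 4 fo: H.
The penult (syllable 3, na) is light, so stress falls on the antepenult (syllable 2, dad).
Stress on syllable 2: ne:.ˈdad.na.fo:.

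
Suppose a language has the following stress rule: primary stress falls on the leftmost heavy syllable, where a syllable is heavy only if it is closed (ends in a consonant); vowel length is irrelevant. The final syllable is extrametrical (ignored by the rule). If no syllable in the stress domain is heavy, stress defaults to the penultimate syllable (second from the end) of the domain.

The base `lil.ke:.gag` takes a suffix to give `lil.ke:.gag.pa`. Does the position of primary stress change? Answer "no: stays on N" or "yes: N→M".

no: stays on 1

Base `lil.ke:.gag` (3 syllables):
  The final syllable (3, gag) is extrametrical; the stress domain is syllables 1–2.
  Weights: 1 lil H, 2 ke: L.
  Heavy syllables in the domain: 1. The leftmost is syllable 1 (lil).
  → primary stress on syllable 1.
Suffixed `lil.ke:.gag.pa` (4 syllables):
  The final syllable (4, pa) is extrametrical; the stress domain is syllables 1–3.
  Weights: 1 lil H, 2 ke: L, 3 gag H.
  Heavy syllables in the domain: 1, 3. The leftmost is syllable 1 (lil).
  → primary stress on syllable 1.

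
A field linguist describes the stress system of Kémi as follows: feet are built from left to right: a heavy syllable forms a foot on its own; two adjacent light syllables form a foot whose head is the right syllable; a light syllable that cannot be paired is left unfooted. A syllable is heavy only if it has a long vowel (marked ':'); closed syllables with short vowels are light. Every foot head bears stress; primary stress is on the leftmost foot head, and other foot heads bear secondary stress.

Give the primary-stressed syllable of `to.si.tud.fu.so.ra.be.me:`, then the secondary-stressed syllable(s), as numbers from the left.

Weights: 1 to L, 2 si L, 3 tud L, 4 fu L, 5 so L, 6 ra L, 7 be L, 8 me: H.
Parse left to right (heavy = foot alone; LL = one foot; stranded L unfooted): (to.ˈsi) (tud.ˈfu) (so.ˈra) be (ˈme:).
Foot heads: 2, 4, 6, 8.
Primary stress on the leftmost head = syllable 2.
Secondary stress on 4, 6, 8: to.ˈsi.tud.ˌfu.so.ˌra.be.ˌme:.

primary 2, secondary 4, 6, 8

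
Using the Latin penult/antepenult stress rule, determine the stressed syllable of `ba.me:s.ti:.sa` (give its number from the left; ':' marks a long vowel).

3

Classical Latin: stress the penult if heavy (long vowel or closed), else the antepenult.
Weights: 2 me:s H, 3 ti: H, 4 sa L.
The penult (syllable 3, ti:) is heavy, so it takes stress.
Stress on syllable 3: ba.me:s.ˈti:.sa.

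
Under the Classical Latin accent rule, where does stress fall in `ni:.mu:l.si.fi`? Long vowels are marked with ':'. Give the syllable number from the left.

2

Classical Latin: stress the penult if heavy (long vowel or closed), else the antepenult.
Weights: 2 mu:l H, 3 si L, 4 fi L.
The penult (syllable 3, si) is light, so stress falls on the antepenult (syllable 2, mu:l).
Stress on syllable 2: ni:.ˈmu:l.si.fi.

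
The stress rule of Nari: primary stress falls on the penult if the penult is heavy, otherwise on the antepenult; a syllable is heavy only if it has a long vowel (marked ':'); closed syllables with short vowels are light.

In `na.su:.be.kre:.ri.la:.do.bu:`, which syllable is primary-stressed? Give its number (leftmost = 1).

6

Weights: 6 la: H, 7 do L, 8 bu: H.
The penult (syllable 7, do) is light, so stress falls on the antepenult (syllable 6, la:).
Primary stress: syllable 6 → na.su:.be.kre:.ri.ˈla:.do.bu:.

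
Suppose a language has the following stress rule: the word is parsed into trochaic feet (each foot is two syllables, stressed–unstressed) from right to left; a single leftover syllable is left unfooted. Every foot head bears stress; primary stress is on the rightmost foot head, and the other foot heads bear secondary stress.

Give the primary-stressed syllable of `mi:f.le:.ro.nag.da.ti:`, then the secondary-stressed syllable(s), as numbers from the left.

primary 5, secondary 1, 3

Parse right to left into trochaic (ˈσσ) feet: (ˈmi:f.le:) (ˈro.nag) (ˈda.ti:).
Foot heads (stressed positions): 1, 3, 5.
End Rule Rightmost: primary stress on the rightmost head = syllable 5.
Secondary stress on 1, 3: ˌmi:f.le:.ˌro.nag.ˈda.ti:.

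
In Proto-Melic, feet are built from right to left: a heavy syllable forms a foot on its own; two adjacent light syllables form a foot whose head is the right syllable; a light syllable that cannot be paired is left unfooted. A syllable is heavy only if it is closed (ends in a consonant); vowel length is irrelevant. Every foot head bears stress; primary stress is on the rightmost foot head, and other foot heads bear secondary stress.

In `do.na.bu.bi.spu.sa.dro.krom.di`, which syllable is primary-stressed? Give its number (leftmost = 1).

Weights: 1 do L, 2 na L, 3 bu L, 4 bi L, 5 spu L, 6 sa L, 7 dro L, 8 krom H, 9 di L.
Parse right to left (heavy = foot alone; LL = one foot; stranded L unfooted): do (na.ˈbu) (bi.ˈspu) (sa.ˈdro) (ˈkrom) di.
Foot heads: 3, 5, 7, 8.
Primary stress on the rightmost head = syllable 8.
Primary stress: syllable 8 → do.na.bu.bi.spu.sa.dro.ˈkrom.di.

8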